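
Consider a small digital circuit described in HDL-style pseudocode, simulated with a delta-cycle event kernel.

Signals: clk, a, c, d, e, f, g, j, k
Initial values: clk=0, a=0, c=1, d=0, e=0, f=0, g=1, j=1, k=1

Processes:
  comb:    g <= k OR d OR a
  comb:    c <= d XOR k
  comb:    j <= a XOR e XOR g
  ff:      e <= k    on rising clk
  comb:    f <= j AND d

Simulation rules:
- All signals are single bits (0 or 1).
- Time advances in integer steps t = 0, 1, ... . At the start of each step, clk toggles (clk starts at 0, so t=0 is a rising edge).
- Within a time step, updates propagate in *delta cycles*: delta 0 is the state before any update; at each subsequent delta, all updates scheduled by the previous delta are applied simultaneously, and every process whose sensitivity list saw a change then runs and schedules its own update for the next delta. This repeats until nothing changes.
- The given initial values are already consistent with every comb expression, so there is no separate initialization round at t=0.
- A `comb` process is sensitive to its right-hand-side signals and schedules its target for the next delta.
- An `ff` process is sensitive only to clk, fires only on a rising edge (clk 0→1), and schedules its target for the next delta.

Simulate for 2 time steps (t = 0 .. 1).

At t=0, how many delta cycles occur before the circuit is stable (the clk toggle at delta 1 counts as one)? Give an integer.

[bits: c,a,k,g,d,f,clk,e,j]
t=0: Δ0=101100001 Δ1=101100101 Δ2=101100111 Δ3=101100110 | 3Δ
t=1: Δ0=101100110 Δ1=101100010 | 1Δ

3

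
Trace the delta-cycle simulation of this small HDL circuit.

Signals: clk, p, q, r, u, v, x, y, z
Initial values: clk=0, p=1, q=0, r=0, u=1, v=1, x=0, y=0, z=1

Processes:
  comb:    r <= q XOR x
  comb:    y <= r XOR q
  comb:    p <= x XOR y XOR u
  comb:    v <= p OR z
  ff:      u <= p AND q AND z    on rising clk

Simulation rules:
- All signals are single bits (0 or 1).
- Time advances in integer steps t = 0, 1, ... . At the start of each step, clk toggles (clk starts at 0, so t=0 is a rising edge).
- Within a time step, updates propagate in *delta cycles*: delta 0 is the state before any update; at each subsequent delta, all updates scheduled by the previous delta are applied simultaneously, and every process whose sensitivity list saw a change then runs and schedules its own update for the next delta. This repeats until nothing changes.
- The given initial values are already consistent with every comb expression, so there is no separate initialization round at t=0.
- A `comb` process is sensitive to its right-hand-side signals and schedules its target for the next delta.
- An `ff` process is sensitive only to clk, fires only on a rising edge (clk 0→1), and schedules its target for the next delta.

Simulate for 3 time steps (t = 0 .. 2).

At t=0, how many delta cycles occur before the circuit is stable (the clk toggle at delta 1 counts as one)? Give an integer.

[bits: r,v,clk,y,q,x,u,z,p]
t=0: Δ0=010000111 Δ1=011000111 Δ2=011000011 Δ3=011000010 | 3Δ
t=1: Δ0=011000010 Δ1=010000010 | 1Δ
t=2: Δ0=010000010 Δ1=011000010 | 1Δ

3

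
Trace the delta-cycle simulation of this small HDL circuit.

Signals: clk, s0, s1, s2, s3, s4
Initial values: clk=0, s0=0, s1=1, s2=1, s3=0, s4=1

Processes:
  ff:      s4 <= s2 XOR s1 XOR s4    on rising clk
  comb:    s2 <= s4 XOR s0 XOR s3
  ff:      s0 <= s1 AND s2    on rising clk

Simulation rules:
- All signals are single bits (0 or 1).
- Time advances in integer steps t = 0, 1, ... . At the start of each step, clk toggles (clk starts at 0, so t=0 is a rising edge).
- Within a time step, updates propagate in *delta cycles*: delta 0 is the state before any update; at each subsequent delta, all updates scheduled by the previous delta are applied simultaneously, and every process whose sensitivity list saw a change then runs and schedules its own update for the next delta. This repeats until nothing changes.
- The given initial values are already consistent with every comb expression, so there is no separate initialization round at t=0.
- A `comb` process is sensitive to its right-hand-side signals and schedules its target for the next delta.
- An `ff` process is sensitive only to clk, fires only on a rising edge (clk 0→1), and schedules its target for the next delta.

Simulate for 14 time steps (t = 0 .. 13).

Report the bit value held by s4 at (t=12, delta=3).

[bits: s4,clk,s1,s2,s3,s0]
t=0: Δ0=101100 Δ1=111100 Δ2=111101 Δ3=111001 | 3Δ
t=1: Δ0=111001 Δ1=101001 | 1Δ
t=2: Δ0=101001 Δ1=111001 Δ2=011000 | 2Δ
t=3: Δ0=011000 Δ1=001000 | 1Δ
t=4: Δ0=001000 Δ1=011000 Δ2=111000 Δ3=111100 | 3Δ
t=5: Δ0=111100 Δ1=101100 | 1Δ
t=6: Δ0=101100 Δ1=111100 Δ2=111101 Δ3=111001 | 3Δ
t=7: Δ0=111001 Δ1=101001 | 1Δ
t=8: Δ0=101001 Δ1=111001 Δ2=011000 | 2Δ
t=9: Δ0=011000 Δ1=001000 | 1Δ
t=10: Δ0=001000 Δ1=011000 Δ2=111000 Δ3=111100 | 3Δ
t=11: Δ0=111100 Δ1=101100 | 1Δ
t=12: Δ0=101100 Δ1=111100 Δ2=111101 Δ3=111001 | 3Δ
t=13: Δ0=111001 Δ1=101001 | 1Δ

1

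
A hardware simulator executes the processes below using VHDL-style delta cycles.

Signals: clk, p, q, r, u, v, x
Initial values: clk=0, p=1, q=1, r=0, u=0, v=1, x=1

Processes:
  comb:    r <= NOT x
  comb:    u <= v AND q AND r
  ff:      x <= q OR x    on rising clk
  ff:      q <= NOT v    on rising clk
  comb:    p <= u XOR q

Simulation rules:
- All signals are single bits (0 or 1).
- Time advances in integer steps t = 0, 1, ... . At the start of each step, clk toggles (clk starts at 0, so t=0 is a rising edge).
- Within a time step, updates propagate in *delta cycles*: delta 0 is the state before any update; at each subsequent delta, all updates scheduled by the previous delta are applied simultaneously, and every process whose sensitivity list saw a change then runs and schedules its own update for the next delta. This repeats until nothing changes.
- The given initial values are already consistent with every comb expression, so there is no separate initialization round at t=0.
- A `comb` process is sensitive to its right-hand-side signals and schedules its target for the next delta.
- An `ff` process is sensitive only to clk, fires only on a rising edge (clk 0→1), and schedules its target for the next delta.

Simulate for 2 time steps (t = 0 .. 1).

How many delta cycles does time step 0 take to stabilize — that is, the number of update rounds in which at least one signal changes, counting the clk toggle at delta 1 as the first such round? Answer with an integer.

[bits: v,r,u,q,p,x,clk]
t=0: Δ0=1001110 Δ1=1001111 Δ2=1000111 Δ3=1000011 | 3Δ
t=1: Δ0=1000011 Δ1=1000010 | 1Δ

3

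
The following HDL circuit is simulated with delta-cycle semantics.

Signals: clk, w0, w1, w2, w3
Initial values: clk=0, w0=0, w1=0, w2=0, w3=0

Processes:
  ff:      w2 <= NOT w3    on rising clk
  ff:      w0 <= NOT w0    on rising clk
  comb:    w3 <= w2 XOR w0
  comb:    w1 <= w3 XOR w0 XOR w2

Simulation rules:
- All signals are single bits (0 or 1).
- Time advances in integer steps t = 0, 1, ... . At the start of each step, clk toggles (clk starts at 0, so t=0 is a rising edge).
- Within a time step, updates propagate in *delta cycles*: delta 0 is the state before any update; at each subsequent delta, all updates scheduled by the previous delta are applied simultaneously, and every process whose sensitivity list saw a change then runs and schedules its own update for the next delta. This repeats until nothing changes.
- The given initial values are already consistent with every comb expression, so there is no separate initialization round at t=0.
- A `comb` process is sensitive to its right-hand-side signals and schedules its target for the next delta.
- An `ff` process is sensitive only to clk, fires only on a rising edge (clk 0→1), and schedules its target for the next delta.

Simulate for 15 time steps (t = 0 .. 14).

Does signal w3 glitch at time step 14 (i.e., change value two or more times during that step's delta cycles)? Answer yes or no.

no

[bits: w3,clk,w2,w1,w0]
t=0: Δ0=00000 Δ1=01000 Δ2=01101 | 2Δ
t=1: Δ0=01101 Δ1=00101 | 1Δ
t=2: Δ0=00101 Δ1=01101 Δ2=01100 Δ3=11110 Δ4=11100 | 4Δ
t=3: Δ0=11100 Δ1=10100 | 1Δ
t=4: Δ0=10100 Δ1=11100 Δ2=11001 | 2Δ
t=5: Δ0=11001 Δ1=10001 | 1Δ
t=6: Δ0=10001 Δ1=11001 Δ2=11000 Δ3=01010 Δ4=01000 | 4Δ
t=7: Δ0=01000 Δ1=00000 | 1Δ
t=8: Δ0=00000 Δ1=01000 Δ2=01101 | 2Δ
t=9: Δ0=01101 Δ1=00101 | 1Δ
t=10: Δ0=00101 Δ1=01101 Δ2=01100 Δ3=11110 Δ4=11100 | 4Δ
t=11: Δ0=11100 Δ1=10100 | 1Δ
t=12: Δ0=10100 Δ1=11100 Δ2=11001 | 2Δ
t=13: Δ0=11001 Δ1=10001 | 1Δ
t=14: Δ0=10001 Δ1=11001 Δ2=11000 Δ3=01010 Δ4=01000 | 4Δ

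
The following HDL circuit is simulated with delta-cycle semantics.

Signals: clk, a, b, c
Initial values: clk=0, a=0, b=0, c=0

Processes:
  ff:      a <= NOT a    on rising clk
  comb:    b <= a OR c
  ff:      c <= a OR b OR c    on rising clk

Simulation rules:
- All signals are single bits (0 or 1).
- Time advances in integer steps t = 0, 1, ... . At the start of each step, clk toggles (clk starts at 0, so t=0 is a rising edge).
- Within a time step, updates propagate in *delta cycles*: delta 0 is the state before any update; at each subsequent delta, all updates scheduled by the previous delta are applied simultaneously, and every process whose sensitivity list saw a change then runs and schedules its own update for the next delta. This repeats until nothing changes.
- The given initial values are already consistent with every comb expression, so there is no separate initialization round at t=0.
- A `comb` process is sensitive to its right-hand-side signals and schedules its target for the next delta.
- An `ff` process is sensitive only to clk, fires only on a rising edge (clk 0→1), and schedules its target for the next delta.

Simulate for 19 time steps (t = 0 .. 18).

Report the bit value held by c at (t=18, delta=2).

1

t=0 Δ0: clk=0 b=0 a=0 c=0
  Δ1: clk:0→1
  Δ2: a:0→1
  Δ3: b:0→1
  (3Δ to stable)
t=1 Δ0: clk=1 b=1 a=1 c=0
  Δ1: clk:1→0
  (1Δ to stable)
t=2 Δ0: clk=0 b=1 a=1 c=0
  Δ1: clk:0→1
  Δ2: a:1→0, c:0→1
  (2Δ to stable)
t=3 Δ0: clk=1 b=1 a=0 c=1
  Δ1: clk:1→0
  (1Δ to stable)
t=4 Δ0: clk=0 b=1 a=0 c=1
  Δ1: clk:0→1
  Δ2: a:0→1
  (2Δ to stable)
t=5 Δ0: clk=1 b=1 a=1 c=1
  Δ1: clk:1→0
  (1Δ to stable)
t=6 Δ0: clk=0 b=1 a=1 c=1
  Δ1: clk:0→1
  Δ2: a:1→0
  (2Δ to stable)
t=7 Δ0: clk=1 b=1 a=0 c=1
  Δ1: clk:1→0
  (1Δ to stable)
t=8 Δ0: clk=0 b=1 a=0 c=1
  Δ1: clk:0→1
  Δ2: a:0→1
  (2Δ to stable)
t=9 Δ0: clk=1 b=1 a=1 c=1
  Δ1: clk:1→0
  (1Δ to stable)
t=10 Δ0: clk=0 b=1 a=1 c=1
  Δ1: clk:0→1
  Δ2: a:1→0
  (2Δ to stable)
t=11 Δ0: clk=1 b=1 a=0 c=1
  Δ1: clk:1→0
  (1Δ to stable)
t=12 Δ0: clk=0 b=1 a=0 c=1
  Δ1: clk:0→1
  Δ2: a:0→1
  (2Δ to stable)
t=13 Δ0: clk=1 b=1 a=1 c=1
  Δ1: clk:1→0
  (1Δ to stable)
t=14 Δ0: clk=0 b=1 a=1 c=1
  Δ1: clk:0→1
  Δ2: a:1→0
  (2Δ to stable)
t=15 Δ0: clk=1 b=1 a=0 c=1
  Δ1: clk:1→0
  (1Δ to stable)
t=16 Δ0: clk=0 b=1 a=0 c=1
  Δ1: clk:0→1
  Δ2: a:0→1
  (2Δ to stable)
t=17 Δ0: clk=1 b=1 a=1 c=1
  Δ1: clk:1→0
  (1Δ to stable)
t=18 Δ0: clk=0 b=1 a=1 c=1
  Δ1: clk:0→1
  Δ2: a:1→0
  (2Δ to stable)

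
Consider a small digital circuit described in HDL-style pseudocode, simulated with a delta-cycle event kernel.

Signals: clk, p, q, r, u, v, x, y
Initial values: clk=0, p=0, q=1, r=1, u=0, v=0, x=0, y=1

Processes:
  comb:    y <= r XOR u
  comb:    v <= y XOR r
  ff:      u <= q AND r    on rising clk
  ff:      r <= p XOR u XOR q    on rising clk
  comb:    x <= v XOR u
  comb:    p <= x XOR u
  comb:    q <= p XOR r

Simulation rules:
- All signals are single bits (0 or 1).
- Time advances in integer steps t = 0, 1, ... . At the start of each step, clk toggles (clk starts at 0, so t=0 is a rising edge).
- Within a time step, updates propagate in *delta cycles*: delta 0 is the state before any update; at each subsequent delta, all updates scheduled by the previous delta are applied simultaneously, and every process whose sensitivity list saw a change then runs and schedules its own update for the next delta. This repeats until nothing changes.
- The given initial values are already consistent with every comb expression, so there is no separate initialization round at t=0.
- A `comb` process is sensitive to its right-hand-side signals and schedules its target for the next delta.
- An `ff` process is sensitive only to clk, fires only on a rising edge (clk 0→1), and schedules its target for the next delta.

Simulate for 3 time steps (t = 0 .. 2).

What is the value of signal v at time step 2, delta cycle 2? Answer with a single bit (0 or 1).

t=0 Δ0: p=0 clk=0 y=1 x=0 v=0 u=0 r=1 q=1
  Δ1: clk:0→1
  Δ2: u:0→1
  Δ3: p:0→1, y:1→0, x:0→1
  Δ4: p:1→0, v:0→1, q:1→0
  Δ5: x:1→0, q:0→1
  Δ6: p:0→1
  Δ7: q:1→0
  (7Δ to stable)
t=1 Δ0: p=1 clk=1 y=0 x=0 v=1 u=1 r=1 q=0
  Δ1: clk:1→0
  (1Δ to stable)
t=2 Δ0: p=1 clk=0 y=0 x=0 v=1 u=1 r=1 q=0
  Δ1: clk:0→1
  Δ2: u:1→0, r:1→0
  Δ3: p:1→0, x:0→1, v:1→0, q:0→1
  Δ4: p:0→1, x:1→0, q:1→0
  Δ5: p:1→0, q:0→1
  Δ6: q:1→0
  (6Δ to stable)

1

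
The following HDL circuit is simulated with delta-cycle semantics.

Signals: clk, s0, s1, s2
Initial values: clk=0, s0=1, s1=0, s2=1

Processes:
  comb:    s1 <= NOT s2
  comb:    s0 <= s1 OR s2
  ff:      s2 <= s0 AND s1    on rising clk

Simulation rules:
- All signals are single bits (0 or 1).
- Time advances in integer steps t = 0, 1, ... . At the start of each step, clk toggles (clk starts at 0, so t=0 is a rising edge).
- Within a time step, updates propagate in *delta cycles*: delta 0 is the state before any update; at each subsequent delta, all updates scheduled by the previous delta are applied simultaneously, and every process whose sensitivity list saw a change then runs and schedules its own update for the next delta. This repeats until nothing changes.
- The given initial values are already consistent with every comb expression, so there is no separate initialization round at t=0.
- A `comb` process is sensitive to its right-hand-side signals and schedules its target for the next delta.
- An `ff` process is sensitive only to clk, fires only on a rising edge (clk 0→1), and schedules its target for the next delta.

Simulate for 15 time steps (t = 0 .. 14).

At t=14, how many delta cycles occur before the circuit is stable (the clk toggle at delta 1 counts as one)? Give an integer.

t=0 Δ0: s0=1 clk=0 s2=1 s1=0
  Δ1: clk:0→1
  Δ2: s2:1→0
  Δ3: s0:1→0, s1:0→1
  Δ4: s0:0→1
  (4Δ to stable)
t=1 Δ0: s0=1 clk=1 s2=0 s1=1
  Δ1: clk:1→0
  (1Δ to stable)
t=2 Δ0: s0=1 clk=0 s2=0 s1=1
  Δ1: clk:0→1
  Δ2: s2:0→1
  Δ3: s1:1→0
  (3Δ to stable)
t=3 Δ0: s0=1 clk=1 s2=1 s1=0
  Δ1: clk:1→0
  (1Δ to stable)
t=4 Δ0: s0=1 clk=0 s2=1 s1=0
  Δ1: clk:0→1
  Δ2: s2:1→0
  Δ3: s0:1→0, s1:0→1
  Δ4: s0:0→1
  (4Δ to stable)
t=5 Δ0: s0=1 clk=1 s2=0 s1=1
  Δ1: clk:1→0
  (1Δ to stable)
t=6 Δ0: s0=1 clk=0 s2=0 s1=1
  Δ1: clk:0→1
  Δ2: s2:0→1
  Δ3: s1:1→0
  (3Δ to stable)
t=7 Δ0: s0=1 clk=1 s2=1 s1=0
  Δ1: clk:1→0
  (1Δ to stable)
t=8 Δ0: s0=1 clk=0 s2=1 s1=0
  Δ1: clk:0→1
  Δ2: s2:1→0
  Δ3: s0:1→0, s1:0→1
  Δ4: s0:0→1
  (4Δ to stable)
t=9 Δ0: s0=1 clk=1 s2=0 s1=1
  Δ1: clk:1→0
  (1Δ to stable)
t=10 Δ0: s0=1 clk=0 s2=0 s1=1
  Δ1: clk:0→1
  Δ2: s2:0→1
  Δ3: s1:1→0
  (3Δ to stable)
t=11 Δ0: s0=1 clk=1 s2=1 s1=0
  Δ1: clk:1→0
  (1Δ to stable)
t=12 Δ0: s0=1 clk=0 s2=1 s1=0
  Δ1: clk:0→1
  Δ2: s2:1→0
  Δ3: s0:1→0, s1:0→1
  Δ4: s0:0→1
  (4Δ to stable)
t=13 Δ0: s0=1 clk=1 s2=0 s1=1
  Δ1: clk:1→0
  (1Δ to stable)
t=14 Δ0: s0=1 clk=0 s2=0 s1=1
  Δ1: clk:0→1
  Δ2: s2:0→1
  Δ3: s1:1→0
  (3Δ to stable)

3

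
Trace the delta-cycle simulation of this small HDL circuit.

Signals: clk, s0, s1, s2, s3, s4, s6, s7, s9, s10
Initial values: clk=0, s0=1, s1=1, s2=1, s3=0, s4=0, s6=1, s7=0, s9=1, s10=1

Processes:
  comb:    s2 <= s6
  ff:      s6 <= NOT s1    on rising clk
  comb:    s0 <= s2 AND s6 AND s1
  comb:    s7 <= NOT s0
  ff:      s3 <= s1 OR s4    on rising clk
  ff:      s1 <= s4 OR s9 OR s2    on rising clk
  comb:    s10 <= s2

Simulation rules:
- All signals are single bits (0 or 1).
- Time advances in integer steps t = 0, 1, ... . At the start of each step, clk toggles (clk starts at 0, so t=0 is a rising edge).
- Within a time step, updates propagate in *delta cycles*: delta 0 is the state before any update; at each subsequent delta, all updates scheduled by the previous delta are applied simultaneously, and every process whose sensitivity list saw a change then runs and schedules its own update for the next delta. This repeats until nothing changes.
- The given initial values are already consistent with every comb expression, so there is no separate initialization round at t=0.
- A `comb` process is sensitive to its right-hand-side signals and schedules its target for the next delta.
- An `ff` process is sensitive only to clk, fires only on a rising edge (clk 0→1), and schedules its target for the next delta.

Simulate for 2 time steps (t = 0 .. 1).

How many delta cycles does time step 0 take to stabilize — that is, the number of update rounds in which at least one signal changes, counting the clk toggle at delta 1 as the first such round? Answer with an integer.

4

t0.Δ0 s7=0 s3=0 s2=1 s6=1 s1=1 clk=0 s9=1 s0=1 s4=0 s10=1
t0.Δ1 s7=0 s3=0 s2=1 s6=1 s1=1 clk=1 s9=1 s0=1 s4=0 s10=1
t0.Δ2 s7=0 s3=1 s2=1 s6=0 s1=1 clk=1 s9=1 s0=1 s4=0 s10=1
t0.Δ3 s7=0 s3=1 s2=0 s6=0 s1=1 clk=1 s9=1 s0=0 s4=0 s10=1
t0.Δ4 s7=1 s3=1 s2=0 s6=0 s1=1 clk=1 s9=1 s0=0 s4=0 s10=0
t1.Δ0 s7=1 s3=1 s2=0 s6=0 s1=1 clk=1 s9=1 s0=0 s4=0 s10=0
t1.Δ1 s7=1 s3=1 s2=0 s6=0 s1=1 clk=0 s9=1 s0=0 s4=0 s10=0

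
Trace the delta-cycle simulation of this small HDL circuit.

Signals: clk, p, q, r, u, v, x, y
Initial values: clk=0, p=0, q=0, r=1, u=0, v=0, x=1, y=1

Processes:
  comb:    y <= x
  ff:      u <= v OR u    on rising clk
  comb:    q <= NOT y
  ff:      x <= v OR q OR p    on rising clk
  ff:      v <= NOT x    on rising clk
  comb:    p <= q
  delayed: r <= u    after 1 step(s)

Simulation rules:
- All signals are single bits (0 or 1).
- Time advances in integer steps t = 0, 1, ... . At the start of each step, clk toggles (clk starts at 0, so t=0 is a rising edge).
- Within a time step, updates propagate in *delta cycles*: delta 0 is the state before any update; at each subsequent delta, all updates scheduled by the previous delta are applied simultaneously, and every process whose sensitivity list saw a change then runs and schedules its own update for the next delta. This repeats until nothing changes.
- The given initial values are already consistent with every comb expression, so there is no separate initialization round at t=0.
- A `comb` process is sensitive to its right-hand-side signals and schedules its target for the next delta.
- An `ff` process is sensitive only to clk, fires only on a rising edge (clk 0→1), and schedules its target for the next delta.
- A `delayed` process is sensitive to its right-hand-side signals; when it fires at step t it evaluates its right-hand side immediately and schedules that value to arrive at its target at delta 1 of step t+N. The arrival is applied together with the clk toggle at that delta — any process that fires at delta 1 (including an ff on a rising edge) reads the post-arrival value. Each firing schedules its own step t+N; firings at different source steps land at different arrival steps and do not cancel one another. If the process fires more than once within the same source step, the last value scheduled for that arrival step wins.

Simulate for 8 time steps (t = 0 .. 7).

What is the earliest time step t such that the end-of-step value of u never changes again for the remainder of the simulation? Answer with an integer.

t=0 Δ0: y=1 q=0 v=0 r=1 clk=0 u=0 x=1 p=0
  Δ1: clk:0→1
  Δ2: x:1→0
  Δ3: y:1→0
  Δ4: q:0→1
  Δ5: p:0→1
  (5Δ to stable)
t=1 Δ0: y=0 q=1 v=0 r=1 clk=1 u=0 x=0 p=1
  Δ1: clk:1→0
  (1Δ to stable)
t=2 Δ0: y=0 q=1 v=0 r=1 clk=0 u=0 x=0 p=1
  Δ1: clk:0→1
  Δ2: v:0→1, x:0→1
  Δ3: y:0→1
  Δ4: q:1→0
  Δ5: p:1→0
  (5Δ to stable)
t=3 Δ0: y=1 q=0 v=1 r=1 clk=1 u=0 x=1 p=0
  Δ1: clk:1→0
  (1Δ to stable)
t=4 Δ0: y=1 q=0 v=1 r=1 clk=0 u=0 x=1 p=0
  Δ1: clk:0→1
  Δ2: v:1→0, u:0→1
  (2Δ to stable)
t=5 Δ0: y=1 q=0 v=0 r=1 clk=1 u=1 x=1 p=0
  Δ1: clk:1→0
  (1Δ to stable)
t=6 Δ0: y=1 q=0 v=0 r=1 clk=0 u=1 x=1 p=0
  Δ1: clk:0→1
  Δ2: x:1→0
  Δ3: y:1→0
  Δ4: q:0→1
  Δ5: p:0→1
  (5Δ to stable)
t=7 Δ0: y=0 q=1 v=0 r=1 clk=1 u=1 x=0 p=1
  Δ1: clk:1→0
  (1Δ to stable)

4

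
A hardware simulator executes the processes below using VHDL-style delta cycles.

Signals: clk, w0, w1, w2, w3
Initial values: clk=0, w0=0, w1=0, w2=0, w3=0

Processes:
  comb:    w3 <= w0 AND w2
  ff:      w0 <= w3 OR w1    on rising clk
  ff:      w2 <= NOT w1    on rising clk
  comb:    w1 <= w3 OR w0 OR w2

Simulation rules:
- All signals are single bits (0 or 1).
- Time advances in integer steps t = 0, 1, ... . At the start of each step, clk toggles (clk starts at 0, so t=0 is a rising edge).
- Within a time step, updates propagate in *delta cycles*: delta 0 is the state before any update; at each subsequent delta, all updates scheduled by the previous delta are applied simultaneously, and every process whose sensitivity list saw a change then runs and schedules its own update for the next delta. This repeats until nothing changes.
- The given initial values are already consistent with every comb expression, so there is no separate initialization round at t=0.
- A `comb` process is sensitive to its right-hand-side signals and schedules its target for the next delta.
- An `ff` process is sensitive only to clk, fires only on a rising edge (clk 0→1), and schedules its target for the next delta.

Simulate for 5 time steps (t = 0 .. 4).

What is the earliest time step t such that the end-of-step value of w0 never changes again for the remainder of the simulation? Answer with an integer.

2

[bits: w1,clk,w3,w0,w2]
t=0: Δ0=00000 Δ1=01000 Δ2=01001 Δ3=11001 | 3Δ
t=1: Δ0=11001 Δ1=10001 | 1Δ
t=2: Δ0=10001 Δ1=11001 Δ2=11010 | 2Δ
t=3: Δ0=11010 Δ1=10010 | 1Δ
t=4: Δ0=10010 Δ1=11010 | 1Δ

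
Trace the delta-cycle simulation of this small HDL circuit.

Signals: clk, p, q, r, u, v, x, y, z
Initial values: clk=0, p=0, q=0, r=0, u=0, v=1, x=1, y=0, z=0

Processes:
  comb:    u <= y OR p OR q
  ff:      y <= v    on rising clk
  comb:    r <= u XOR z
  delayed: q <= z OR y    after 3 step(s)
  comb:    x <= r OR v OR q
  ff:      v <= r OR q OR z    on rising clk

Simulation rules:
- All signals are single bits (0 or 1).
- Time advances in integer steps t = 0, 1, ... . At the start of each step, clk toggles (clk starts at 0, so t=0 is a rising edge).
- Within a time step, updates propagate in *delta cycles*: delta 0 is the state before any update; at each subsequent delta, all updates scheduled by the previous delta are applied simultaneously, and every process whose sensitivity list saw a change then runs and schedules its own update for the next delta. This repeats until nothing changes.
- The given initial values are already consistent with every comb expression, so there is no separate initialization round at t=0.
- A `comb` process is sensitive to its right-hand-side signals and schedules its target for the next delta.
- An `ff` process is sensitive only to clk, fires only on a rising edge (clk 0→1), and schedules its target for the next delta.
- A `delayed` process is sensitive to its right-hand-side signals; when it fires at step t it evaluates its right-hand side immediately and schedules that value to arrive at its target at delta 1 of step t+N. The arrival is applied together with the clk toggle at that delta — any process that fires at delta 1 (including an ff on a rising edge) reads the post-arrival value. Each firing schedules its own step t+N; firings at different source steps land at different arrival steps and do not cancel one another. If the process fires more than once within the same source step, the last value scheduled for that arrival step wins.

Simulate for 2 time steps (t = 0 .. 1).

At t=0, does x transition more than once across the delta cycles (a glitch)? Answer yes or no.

[bits: v,u,y,r,p,z,q,x,clk]
t=0: Δ0=100000010 Δ1=100000011 Δ2=001000011 Δ3=011000001 Δ4=011100001 Δ5=011100011 | 5Δ
t=1: Δ0=011100011 Δ1=011100010 | 1Δ

yes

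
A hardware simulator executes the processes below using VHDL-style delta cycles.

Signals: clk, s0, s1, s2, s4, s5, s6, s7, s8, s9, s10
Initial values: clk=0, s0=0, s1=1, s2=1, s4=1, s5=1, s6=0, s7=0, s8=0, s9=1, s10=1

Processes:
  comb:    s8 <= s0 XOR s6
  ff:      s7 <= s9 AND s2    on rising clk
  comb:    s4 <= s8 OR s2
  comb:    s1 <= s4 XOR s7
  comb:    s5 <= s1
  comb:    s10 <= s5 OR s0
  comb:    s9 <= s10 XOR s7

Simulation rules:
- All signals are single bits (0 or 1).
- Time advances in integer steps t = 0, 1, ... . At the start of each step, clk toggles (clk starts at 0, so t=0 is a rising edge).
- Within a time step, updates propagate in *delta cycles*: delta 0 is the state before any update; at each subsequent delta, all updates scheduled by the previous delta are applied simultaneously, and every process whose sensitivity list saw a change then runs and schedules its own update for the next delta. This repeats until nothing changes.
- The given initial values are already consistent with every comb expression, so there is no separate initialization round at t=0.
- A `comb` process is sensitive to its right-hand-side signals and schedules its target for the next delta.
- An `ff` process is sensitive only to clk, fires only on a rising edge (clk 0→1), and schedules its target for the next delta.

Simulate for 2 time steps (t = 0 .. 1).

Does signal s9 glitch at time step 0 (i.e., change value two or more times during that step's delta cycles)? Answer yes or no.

yes

t=0 Δ0: s4=1 clk=0 s8=0 s5=1 s1=1 s7=0 s10=1 s9=1 s0=0 s2=1 s6=0
  Δ1: clk:0→1
  Δ2: s7:0→1
  Δ3: s1:1→0, s9:1→0
  Δ4: s5:1→0
  Δ5: s10:1→0
  Δ6: s9:0→1
  (6Δ to stable)
t=1 Δ0: s4=1 clk=1 s8=0 s5=0 s1=0 s7=1 s10=0 s9=1 s0=0 s2=1 s6=0
  Δ1: clk:1→0
  (1Δ to stable)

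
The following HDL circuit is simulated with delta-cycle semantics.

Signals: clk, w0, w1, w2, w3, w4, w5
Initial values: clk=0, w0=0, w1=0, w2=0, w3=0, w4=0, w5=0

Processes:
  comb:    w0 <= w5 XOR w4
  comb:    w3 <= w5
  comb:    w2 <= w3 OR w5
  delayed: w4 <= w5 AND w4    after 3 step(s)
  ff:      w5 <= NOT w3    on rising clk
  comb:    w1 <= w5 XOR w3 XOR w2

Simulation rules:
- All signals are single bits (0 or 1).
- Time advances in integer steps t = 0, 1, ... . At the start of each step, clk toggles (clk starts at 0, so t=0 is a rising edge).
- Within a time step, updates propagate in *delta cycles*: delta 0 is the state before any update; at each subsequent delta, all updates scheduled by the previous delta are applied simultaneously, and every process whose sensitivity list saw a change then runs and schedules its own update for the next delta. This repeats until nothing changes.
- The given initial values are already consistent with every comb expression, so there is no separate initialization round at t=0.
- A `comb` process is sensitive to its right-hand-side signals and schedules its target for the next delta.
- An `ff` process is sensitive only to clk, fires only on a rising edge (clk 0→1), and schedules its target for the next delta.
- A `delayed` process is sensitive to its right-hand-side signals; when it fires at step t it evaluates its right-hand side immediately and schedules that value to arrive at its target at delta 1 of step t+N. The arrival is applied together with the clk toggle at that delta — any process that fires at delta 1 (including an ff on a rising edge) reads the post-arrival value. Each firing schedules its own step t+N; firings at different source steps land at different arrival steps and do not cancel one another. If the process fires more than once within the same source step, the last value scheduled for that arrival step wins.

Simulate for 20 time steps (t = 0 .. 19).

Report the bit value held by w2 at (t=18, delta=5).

[bits: w1,w0,clk,w4,w5,w2,w3]
t=0: Δ0=0000000 Δ1=0010000 Δ2=0010100 Δ3=1110111 | 3Δ
t=1: Δ0=1110111 Δ1=1100111 | 1Δ
t=2: Δ0=1100111 Δ1=1110111 Δ2=1110011 Δ3=0010010 Δ4=1010000 Δ5=0010000 | 5Δ
t=3: Δ0=0010000 Δ1=0000000 | 1Δ
t=4: Δ0=0000000 Δ1=0010000 Δ2=0010100 Δ3=1110111 | 3Δ
t=5: Δ0=1110111 Δ1=1100111 | 1Δ
t=6: Δ0=1100111 Δ1=1110111 Δ2=1110011 Δ3=0010010 Δ4=1010000 Δ5=0010000 | 5Δ
t=7: Δ0=0010000 Δ1=0000000 | 1Δ
t=8: Δ0=0000000 Δ1=0010000 Δ2=0010100 Δ3=1110111 | 3Δ
t=9: Δ0=1110111 Δ1=1100111 | 1Δ
t=10: Δ0=1100111 Δ1=1110111 Δ2=1110011 Δ3=0010010 Δ4=1010000 Δ5=0010000 | 5Δ
t=11: Δ0=0010000 Δ1=0000000 | 1Δ
t=12: Δ0=0000000 Δ1=0010000 Δ2=0010100 Δ3=1110111 | 3Δ
t=13: Δ0=1110111 Δ1=1100111 | 1Δ
t=14: Δ0=1100111 Δ1=1110111 Δ2=1110011 Δ3=0010010 Δ4=1010000 Δ5=0010000 | 5Δ
t=15: Δ0=0010000 Δ1=0000000 | 1Δ
t=16: Δ0=0000000 Δ1=0010000 Δ2=0010100 Δ3=1110111 | 3Δ
t=17: Δ0=1110111 Δ1=1100111 | 1Δ
t=18: Δ0=1100111 Δ1=1110111 Δ2=1110011 Δ3=0010010 Δ4=1010000 Δ5=0010000 | 5Δ
t=19: Δ0=0010000 Δ1=0000000 | 1Δ

0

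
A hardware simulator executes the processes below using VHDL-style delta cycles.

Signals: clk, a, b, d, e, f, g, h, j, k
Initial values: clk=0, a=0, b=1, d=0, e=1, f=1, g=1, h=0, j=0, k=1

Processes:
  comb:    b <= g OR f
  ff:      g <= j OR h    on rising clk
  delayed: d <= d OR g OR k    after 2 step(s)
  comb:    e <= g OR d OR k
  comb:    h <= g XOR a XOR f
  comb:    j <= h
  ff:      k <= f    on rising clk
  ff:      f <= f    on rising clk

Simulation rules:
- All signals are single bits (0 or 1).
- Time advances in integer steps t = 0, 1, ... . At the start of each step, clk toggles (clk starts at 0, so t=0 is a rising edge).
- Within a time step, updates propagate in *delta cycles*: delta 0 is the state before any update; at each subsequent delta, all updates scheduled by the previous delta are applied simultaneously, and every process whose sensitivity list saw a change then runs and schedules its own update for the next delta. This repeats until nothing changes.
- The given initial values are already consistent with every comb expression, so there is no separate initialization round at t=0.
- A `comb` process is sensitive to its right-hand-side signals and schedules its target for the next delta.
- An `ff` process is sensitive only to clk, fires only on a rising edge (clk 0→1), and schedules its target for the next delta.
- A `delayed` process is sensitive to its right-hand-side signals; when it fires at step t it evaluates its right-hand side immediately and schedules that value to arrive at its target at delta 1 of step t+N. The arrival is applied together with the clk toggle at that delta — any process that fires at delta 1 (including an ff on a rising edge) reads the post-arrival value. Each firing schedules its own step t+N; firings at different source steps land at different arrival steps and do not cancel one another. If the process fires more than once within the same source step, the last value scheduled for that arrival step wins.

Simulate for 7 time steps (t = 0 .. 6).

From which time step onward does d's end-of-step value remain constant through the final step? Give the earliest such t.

2

t=0 Δ0: j=0 a=0 d=0 b=1 clk=0 f=1 e=1 k=1 h=0 g=1
  Δ1: clk:0→1
  Δ2: g:1→0
  Δ3: h:0→1
  Δ4: j:0→1
  (4Δ to stable)
t=1 Δ0: j=1 a=0 d=0 b=1 clk=1 f=1 e=1 k=1 h=1 g=0
  Δ1: clk:1→0
  (1Δ to stable)
t=2 Δ0: j=1 a=0 d=0 b=1 clk=0 f=1 e=1 k=1 h=1 g=0
  Δ1: d:0→1, clk:0→1
  Δ2: g:0→1
  Δ3: h:1→0
  Δ4: j:1→0
  (4Δ to stable)
t=3 Δ0: j=0 a=0 d=1 b=1 clk=1 f=1 e=1 k=1 h=0 g=1
  Δ1: clk:1→0
  (1Δ to stable)
t=4 Δ0: j=0 a=0 d=1 b=1 clk=0 f=1 e=1 k=1 h=0 g=1
  Δ1: clk:0→1
  Δ2: g:1→0
  Δ3: h:0→1
  Δ4: j:0→1
  (4Δ to stable)
t=5 Δ0: j=1 a=0 d=1 b=1 clk=1 f=1 e=1 k=1 h=1 g=0
  Δ1: clk:1→0
  (1Δ to stable)
t=6 Δ0: j=1 a=0 d=1 b=1 clk=0 f=1 e=1 k=1 h=1 g=0
  Δ1: clk:0→1
  Δ2: g:0→1
  Δ3: h:1→0
  Δ4: j:1→0
  (4Δ to stable)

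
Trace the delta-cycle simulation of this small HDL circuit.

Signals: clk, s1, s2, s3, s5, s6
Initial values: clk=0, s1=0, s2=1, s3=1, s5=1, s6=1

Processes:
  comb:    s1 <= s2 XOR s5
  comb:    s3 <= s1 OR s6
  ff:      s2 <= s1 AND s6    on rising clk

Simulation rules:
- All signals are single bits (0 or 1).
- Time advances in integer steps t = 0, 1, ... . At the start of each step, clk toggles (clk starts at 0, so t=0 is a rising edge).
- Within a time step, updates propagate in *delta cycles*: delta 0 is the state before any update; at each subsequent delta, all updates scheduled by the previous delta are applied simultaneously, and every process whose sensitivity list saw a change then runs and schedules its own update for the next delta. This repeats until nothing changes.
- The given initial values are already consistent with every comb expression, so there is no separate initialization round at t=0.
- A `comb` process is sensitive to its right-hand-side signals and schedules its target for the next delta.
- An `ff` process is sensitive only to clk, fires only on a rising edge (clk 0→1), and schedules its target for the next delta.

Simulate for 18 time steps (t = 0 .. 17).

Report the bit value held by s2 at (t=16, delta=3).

0

[bits: s1,s6,s3,s2,clk,s5]
t=0: Δ0=011101 Δ1=011111 Δ2=011011 Δ3=111011 | 3Δ
t=1: Δ0=111011 Δ1=111001 | 1Δ
t=2: Δ0=111001 Δ1=111011 Δ2=111111 Δ3=011111 | 3Δ
t=3: Δ0=011111 Δ1=011101 | 1Δ
t=4: Δ0=011101 Δ1=011111 Δ2=011011 Δ3=111011 | 3Δ
t=5: Δ0=111011 Δ1=111001 | 1Δ
t=6: Δ0=111001 Δ1=111011 Δ2=111111 Δ3=011111 | 3Δ
t=7: Δ0=011111 Δ1=011101 | 1Δ
t=8: Δ0=011101 Δ1=011111 Δ2=011011 Δ3=111011 | 3Δ
t=9: Δ0=111011 Δ1=111001 | 1Δ
t=10: Δ0=111001 Δ1=111011 Δ2=111111 Δ3=011111 | 3Δ
t=11: Δ0=011111 Δ1=011101 | 1Δ
t=12: Δ0=011101 Δ1=011111 Δ2=011011 Δ3=111011 | 3Δ
t=13: Δ0=111011 Δ1=111001 | 1Δ
t=14: Δ0=111001 Δ1=111011 Δ2=111111 Δ3=011111 | 3Δ
t=15: Δ0=011111 Δ1=011101 | 1Δ
t=16: Δ0=011101 Δ1=011111 Δ2=011011 Δ3=111011 | 3Δ
t=17: Δ0=111011 Δ1=111001 | 1Δ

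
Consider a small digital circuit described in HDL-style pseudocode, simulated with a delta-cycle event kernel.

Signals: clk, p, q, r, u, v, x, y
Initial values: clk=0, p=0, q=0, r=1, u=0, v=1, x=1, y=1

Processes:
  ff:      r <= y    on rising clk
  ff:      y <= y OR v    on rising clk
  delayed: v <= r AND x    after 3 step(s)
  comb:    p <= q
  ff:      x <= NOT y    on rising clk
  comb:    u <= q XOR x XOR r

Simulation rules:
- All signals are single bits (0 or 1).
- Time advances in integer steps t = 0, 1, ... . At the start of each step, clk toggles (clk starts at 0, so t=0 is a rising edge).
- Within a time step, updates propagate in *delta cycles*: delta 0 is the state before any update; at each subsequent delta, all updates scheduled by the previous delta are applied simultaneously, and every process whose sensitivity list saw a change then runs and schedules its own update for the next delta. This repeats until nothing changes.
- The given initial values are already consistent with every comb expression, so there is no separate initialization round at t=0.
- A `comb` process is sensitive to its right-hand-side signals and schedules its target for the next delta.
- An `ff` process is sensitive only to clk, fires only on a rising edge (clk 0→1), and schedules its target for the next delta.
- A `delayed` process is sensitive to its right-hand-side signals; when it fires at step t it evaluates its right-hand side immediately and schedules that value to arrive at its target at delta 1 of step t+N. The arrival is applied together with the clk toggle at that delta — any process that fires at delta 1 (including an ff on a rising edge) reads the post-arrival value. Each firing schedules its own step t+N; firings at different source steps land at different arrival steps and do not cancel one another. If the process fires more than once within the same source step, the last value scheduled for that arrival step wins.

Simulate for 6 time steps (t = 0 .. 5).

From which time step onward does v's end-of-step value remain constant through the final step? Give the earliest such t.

t0.Δ0 r=1 y=1 clk=0 v=1 q=0 p=0 x=1 u=0
t0.Δ1 r=1 y=1 clk=1 v=1 q=0 p=0 x=1 u=0
t0.Δ2 r=1 y=1 clk=1 v=1 q=0 p=0 x=0 u=0
t0.Δ3 r=1 y=1 clk=1 v=1 q=0 p=0 x=0 u=1
t1.Δ0 r=1 y=1 clk=1 v=1 q=0 p=0 x=0 u=1
t1.Δ1 r=1 y=1 clk=0 v=1 q=0 p=0 x=0 u=1
t2.Δ0 r=1 y=1 clk=0 v=1 q=0 p=0 x=0 u=1
t2.Δ1 r=1 y=1 clk=1 v=1 q=0 p=0 x=0 u=1
t3.Δ0 r=1 y=1 clk=1 v=1 q=0 p=0 x=0 u=1
t3.Δ1 r=1 y=1 clk=0 v=0 q=0 p=0 x=0 u=1
t4.Δ0 r=1 y=1 clk=0 v=0 q=0 p=0 x=0 u=1
t4.Δ1 r=1 y=1 clk=1 v=0 q=0 p=0 x=0 u=1
t5.Δ0 r=1 y=1 clk=1 v=0 q=0 p=0 x=0 u=1
t5.Δ1 r=1 y=1 clk=0 v=0 q=0 p=0 x=0 u=1

3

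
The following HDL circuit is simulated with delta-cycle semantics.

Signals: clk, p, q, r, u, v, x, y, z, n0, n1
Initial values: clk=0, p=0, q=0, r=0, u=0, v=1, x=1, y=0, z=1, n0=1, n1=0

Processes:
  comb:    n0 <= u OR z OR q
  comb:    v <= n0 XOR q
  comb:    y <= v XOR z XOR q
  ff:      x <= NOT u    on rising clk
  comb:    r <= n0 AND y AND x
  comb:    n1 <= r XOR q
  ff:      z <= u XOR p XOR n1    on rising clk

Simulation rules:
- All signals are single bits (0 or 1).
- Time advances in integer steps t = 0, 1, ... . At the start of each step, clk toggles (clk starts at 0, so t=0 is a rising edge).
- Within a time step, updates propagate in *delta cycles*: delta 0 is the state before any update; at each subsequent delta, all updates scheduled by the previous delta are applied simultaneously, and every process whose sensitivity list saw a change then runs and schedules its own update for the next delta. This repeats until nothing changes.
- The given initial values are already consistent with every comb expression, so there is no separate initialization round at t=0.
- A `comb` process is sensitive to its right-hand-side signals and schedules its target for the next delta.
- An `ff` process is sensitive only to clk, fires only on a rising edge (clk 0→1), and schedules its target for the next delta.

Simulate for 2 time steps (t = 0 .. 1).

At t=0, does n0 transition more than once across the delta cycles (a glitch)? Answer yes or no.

t0.Δ0 clk=0 p=0 v=1 u=0 y=0 z=1 x=1 n0=1 q=0 n1=0 r=0
t0.Δ1 clk=1 p=0 v=1 u=0 y=0 z=1 x=1 n0=1 q=0 n1=0 r=0
t0.Δ2 clk=1 p=0 v=1 u=0 y=0 z=0 x=1 n0=1 q=0 n1=0 r=0
t0.Δ3 clk=1 p=0 v=1 u=0 y=1 z=0 x=1 n0=0 q=0 n1=0 r=0
t0.Δ4 clk=1 p=0 v=0 u=0 y=1 z=0 x=1 n0=0 q=0 n1=0 r=0
t0.Δ5 clk=1 p=0 v=0 u=0 y=0 z=0 x=1 n0=0 q=0 n1=0 r=0
t1.Δ0 clk=1 p=0 v=0 u=0 y=0 z=0 x=1 n0=0 q=0 n1=0 r=0
t1.Δ1 clk=0 p=0 v=0 u=0 y=0 z=0 x=1 n0=0 q=0 n1=0 r=0

no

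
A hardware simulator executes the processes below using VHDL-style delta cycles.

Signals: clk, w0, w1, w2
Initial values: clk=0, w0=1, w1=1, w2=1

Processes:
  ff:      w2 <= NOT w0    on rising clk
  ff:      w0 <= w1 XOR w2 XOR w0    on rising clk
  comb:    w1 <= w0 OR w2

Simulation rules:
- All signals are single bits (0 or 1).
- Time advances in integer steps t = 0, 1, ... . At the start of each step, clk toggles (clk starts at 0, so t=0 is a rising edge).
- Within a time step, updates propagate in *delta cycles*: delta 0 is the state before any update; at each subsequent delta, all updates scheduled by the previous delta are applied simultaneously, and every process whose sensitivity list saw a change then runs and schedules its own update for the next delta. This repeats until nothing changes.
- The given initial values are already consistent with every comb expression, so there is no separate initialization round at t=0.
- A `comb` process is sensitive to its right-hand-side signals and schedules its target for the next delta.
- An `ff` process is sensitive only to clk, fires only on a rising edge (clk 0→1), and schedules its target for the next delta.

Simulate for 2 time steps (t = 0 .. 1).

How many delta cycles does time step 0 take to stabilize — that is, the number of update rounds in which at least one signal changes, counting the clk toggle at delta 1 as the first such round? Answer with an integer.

[bits: w0,w1,w2,clk]
t=0: Δ0=1110 Δ1=1111 Δ2=1101 | 2Δ
t=1: Δ0=1101 Δ1=1100 | 1Δ

2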